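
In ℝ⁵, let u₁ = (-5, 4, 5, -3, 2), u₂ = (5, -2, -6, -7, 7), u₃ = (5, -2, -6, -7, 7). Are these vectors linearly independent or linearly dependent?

linearly dependent

Row-reduce the matrix whose columns are u₁, u₂, u₃.
The reduction yields 2 nonzero rows, so the rank is 2.
Since rank 2 < 3, the set is linearly dependent.
Indeed u₂ - u₃ = 0.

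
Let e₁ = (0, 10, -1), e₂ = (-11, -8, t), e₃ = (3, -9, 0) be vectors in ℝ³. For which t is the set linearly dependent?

Dependence holds iff the 3×3 matrix [e₁ e₂ e₃] is singular.
Cofactor expansion gives det = 30*t - 123.
Setting this to zero gives t = 41/10.

t = 41/10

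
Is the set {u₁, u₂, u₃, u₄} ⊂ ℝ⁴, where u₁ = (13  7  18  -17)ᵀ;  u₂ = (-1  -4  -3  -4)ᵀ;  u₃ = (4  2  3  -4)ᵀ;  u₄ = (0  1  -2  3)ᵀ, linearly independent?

linearly dependent

Form the 4×4 matrix with these as columns; its determinant is 0.
A zero determinant means the columns are linearly dependent.
Indeed u₁ + u₂ - 3u₃ + 3u₄ = 0.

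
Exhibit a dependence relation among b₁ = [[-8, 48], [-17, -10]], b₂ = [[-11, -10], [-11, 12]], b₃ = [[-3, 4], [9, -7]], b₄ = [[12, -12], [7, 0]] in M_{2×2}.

Take coordinates with respect to {E₁₁, E₁₂, E₂₁, E₂₂}.
Solve the homogeneous system with b₁, b₂, b₃, b₄ as columns by row-reducing the coefficient matrix.
The free variable yields coefficients (1, 2, 2, 3) (any nonzero multiple also works).

b₁ + 2b₂ + 2b₃ + 3b₄ = 0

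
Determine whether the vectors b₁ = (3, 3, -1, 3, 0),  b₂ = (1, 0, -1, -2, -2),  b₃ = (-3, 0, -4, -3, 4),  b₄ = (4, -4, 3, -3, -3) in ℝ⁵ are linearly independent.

Place the vectors as rows of a 4×5 matrix and reduce to echelon form.
The reduction yields 4 nonzero rows, so the rank is 4.
Since rank = 4 (the number of vectors), the set is linearly independent.

linearly independent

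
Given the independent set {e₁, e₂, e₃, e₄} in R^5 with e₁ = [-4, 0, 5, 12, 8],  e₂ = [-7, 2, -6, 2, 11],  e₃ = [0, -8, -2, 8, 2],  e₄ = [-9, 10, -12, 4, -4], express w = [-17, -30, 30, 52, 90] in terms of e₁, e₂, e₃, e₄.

w = 4e₁ + 4e₂ + e₃ - 3e₄

Since e₁, e₂, e₃, e₄ are independent, the coefficients expressing w are uniquely determined by a linear system.
Back-substitution yields (α₁, …, α₄) = (4, 4, 1, -3).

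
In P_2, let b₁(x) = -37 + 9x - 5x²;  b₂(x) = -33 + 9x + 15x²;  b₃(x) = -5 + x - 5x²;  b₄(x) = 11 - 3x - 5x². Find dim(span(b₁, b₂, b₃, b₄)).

Use coordinates relative to {1, x, x²}.
Apply Gaussian elimination to the matrix whose rows are b₁, b₂, b₃, b₄.
Reduction leaves 2 leading entries, giving rank 2.
(With 4 elements in a 3-dimensional space the rank is at most 3.)

dim = 2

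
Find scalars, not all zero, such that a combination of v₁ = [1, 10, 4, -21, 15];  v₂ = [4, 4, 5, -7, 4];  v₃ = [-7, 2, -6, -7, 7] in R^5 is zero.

Write the vectors as columns of a matrix and find a nonzero vector in its null space.
One solution (up to scaling) is (1, -2, -1).

v₁ - 2v₂ - v₃ = 0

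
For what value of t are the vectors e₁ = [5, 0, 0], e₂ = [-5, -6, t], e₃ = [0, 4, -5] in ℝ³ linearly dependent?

The set is linearly dependent precisely when det[e₁; e₂; e₃] = 0.
Cofactor expansion gives det = 150 - 20*t.
This vanishes exactly when t = 15/2.

t = 15/2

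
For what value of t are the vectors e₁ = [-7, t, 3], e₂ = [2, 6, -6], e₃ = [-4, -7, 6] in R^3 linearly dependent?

Place the vectors as rows of a 3×3 matrix; dependence ⇔ determinant zero.
The determinant works out to 12*t + 72.
This vanishes exactly when t = -6.

t = -6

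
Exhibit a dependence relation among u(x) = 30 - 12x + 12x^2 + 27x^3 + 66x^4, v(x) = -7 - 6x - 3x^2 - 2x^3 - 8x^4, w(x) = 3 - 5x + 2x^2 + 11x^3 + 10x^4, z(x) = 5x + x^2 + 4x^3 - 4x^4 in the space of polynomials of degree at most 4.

Pass to coordinate vectors relative to the basis {1, x, …, x^4}.
Set up α₁u + … + α₄z = 0 and solve the homogeneous system.
One solution (up to scaling) is (1, 3, -3, 3).

u + 3v - 3w + 3z = 0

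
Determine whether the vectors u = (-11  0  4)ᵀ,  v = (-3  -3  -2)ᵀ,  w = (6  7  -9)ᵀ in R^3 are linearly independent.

Row-reduce the matrix whose columns are u, v, w.
The reduction yields 3 nonzero rows, so the rank is 3.
Since rank = 3 (the number of vectors), the set is linearly independent.

linearly independent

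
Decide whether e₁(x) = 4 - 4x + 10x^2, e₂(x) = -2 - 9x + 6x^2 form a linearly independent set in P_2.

Take coordinates with respect to the standard basis {1, x, x^2}.
Row-reduce the matrix whose columns are e₁, e₂.
The reduction yields 2 nonzero rows, so the rank is 2.
Since rank = 2 (the number of vectors), the set is linearly independent.

linearly independent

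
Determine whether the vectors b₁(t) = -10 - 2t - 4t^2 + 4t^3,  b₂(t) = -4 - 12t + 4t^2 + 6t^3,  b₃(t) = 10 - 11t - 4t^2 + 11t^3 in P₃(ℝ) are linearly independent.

linearly independent

Write each element as a coordinate vector in ℝ⁴ using {1, t, …, t^3}.
Place the vectors as rows of a 3×4 matrix and reduce to echelon form.
The reduction yields 3 nonzero rows, so the rank is 3.
Since rank = 3 (the number of vectors), the set is linearly independent.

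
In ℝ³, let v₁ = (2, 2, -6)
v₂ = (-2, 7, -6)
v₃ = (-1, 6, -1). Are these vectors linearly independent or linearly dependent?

Row-reduce the matrix whose columns are v₁, v₂, v₃.
The reduction yields 3 nonzero rows, so the rank is 3.
Since rank = 3 (the number of vectors), the set is linearly independent.

linearly independent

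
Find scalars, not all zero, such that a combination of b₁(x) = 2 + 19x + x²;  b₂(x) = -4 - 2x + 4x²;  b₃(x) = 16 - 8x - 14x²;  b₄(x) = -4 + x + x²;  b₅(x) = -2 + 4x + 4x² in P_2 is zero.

Take coordinates with respect to {1, x, x²}.
Solve the homogeneous system with b₁, b₂, b₃, b₄, b₅ as columns by row-reducing the coefficient matrix.
One solution (up to scaling) is (2, 9, 3, 4, 0).

2b₁ + 9b₂ + 3b₃ + 4b₄ = 0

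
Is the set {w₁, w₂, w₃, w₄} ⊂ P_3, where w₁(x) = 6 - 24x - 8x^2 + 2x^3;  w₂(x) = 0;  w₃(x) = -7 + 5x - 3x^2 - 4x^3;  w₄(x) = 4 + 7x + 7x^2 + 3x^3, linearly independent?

Take coordinates with respect to the standard basis {1, x, …, x^3}.
One of the vectors is the zero vector, so the set is linearly dependent.

linearly dependent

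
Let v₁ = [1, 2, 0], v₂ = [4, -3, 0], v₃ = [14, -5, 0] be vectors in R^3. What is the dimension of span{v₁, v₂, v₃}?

2

Row-reduce the 3×3 matrix with these as rows.
Reduction leaves 2 leading entries, giving rank 2.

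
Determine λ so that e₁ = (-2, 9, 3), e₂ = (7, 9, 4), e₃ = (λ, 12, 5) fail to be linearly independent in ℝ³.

Dependence holds iff the 3×3 matrix [e₁ e₂ e₃] is singular.
The determinant works out to 9*λ - 57.
This vanishes exactly when λ = 19/3.

λ = 19/3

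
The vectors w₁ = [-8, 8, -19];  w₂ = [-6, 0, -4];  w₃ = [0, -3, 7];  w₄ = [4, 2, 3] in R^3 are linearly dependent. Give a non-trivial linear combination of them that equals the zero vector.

Solve the homogeneous system with w₁, w₂, w₃, w₄ as columns by row-reducing the coefficient matrix.
The free variable yields coefficients (1, -2, 2, -1) (any nonzero multiple also works).

w₁ - 2w₂ + 2w₃ - w₄ = 0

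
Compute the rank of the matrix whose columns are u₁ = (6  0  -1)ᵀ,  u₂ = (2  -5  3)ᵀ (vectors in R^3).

Form the matrix with u₁, u₂ as columns and reduce.
Reduction leaves 2 leading entries, giving rank 2.

rank 2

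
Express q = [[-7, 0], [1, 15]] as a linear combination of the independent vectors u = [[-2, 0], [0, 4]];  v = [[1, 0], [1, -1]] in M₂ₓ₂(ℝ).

Work in coordinates with respect to the standard basis {E₁₁, E₁₂, E₂₁, E₂₂}.
Since u, v are independent, the coefficients expressing q are uniquely determined by a linear system.
The system has the unique solution (a₁, a₂) = (4, 1).

q = 4u + v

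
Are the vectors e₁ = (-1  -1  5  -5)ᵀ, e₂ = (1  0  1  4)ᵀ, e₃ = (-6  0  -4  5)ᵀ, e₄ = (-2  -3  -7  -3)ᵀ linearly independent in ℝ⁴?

Row-reduce the matrix whose columns are e₁, e₂, e₃, e₄.
The reduction yields 4 nonzero rows, so the rank is 4.
Since rank = 4 (the number of vectors), the set is linearly independent.

linearly independent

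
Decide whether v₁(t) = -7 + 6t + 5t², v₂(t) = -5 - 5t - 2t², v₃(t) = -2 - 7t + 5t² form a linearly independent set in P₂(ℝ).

Write each element as a coordinate vector in ℝ³ using {1, t, t²}.
Row-reduce the matrix whose columns are v₁, v₂, v₃.
The reduction yields 3 nonzero rows, so the rank is 3.
Since rank = 3 (the number of vectors), the set is linearly independent.

linearly independent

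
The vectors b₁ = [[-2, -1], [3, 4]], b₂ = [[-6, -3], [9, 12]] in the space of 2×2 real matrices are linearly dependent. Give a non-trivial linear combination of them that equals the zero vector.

3b₁ - b₂ = 0

Write each element as a vector in ℝ⁴ using {E₁₁, E₁₂, E₂₁, E₂₂}.
Solve the homogeneous system with b₁, b₂ as columns by row-reducing the coefficient matrix.
A generator of the null space is (3, -1).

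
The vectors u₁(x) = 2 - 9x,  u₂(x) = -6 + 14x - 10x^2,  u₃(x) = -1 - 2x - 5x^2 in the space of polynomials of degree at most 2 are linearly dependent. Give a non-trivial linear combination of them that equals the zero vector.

2u₁ + u₂ - 2u₃ = 0

Take coordinates with respect to {1, x, x^2}.
Write the vectors as columns of a matrix and find a nonzero vector in its null space.
One solution (up to scaling) is (2, 1, -2).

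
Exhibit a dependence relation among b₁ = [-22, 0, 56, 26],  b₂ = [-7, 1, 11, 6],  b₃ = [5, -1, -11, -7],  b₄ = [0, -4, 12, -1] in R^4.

b₁ - b₂ + 3b₃ - b₄ = 0

Solve the homogeneous system with b₁, b₂, b₃, b₄ as columns by row-reducing the coefficient matrix.
A generator of the null space is (1, -1, 3, -1).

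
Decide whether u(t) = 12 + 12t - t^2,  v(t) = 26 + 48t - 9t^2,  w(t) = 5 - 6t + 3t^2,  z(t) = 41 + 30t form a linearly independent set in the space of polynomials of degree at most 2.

linearly dependent

Write each element as a coordinate vector in ℝ³ using {1, t, t^2}.
There are 4 vectors in a 3-dimensional space, so they cannot be linearly independent.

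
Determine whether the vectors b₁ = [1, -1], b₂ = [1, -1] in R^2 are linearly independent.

linearly dependent

The matrix [b₁|b₂] has determinant 0.
A zero determinant means the columns are linearly dependent.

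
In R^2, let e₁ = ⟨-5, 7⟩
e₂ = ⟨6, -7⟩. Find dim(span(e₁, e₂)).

Put the 2×2 matrix [e₁|e₂] into echelon form.
The echelon form has 2 nonzero rows, so the rank is 2.

2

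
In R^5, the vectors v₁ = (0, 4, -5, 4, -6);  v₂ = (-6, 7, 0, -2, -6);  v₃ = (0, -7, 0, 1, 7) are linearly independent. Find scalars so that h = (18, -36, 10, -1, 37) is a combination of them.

h = -2v₁ - 3v₂ + v₃

Since v₁, v₂, v₃ are independent, the coefficients expressing h are uniquely determined by a linear system.
Back-substitution yields (α₁, α₂, α₃) = (-2, -3, 1).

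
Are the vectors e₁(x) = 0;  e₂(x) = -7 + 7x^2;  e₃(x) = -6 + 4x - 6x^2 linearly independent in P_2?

Take coordinates with respect to the standard basis {1, x, x^2}.
One of the vectors is the zero vector, so the set is linearly dependent.

linearly dependent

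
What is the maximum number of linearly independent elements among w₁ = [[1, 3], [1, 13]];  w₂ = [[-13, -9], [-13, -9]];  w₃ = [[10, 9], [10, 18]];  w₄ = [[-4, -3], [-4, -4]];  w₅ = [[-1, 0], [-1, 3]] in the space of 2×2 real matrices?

Pass to coordinate vectors with respect to the basis {E₁₁, E₁₂, E₂₁, E₂₂}.
Form the matrix with w₁, w₂, w₃, w₄, w₅ as columns and reduce.
Exactly 2 pivots survive; hence the rank is 2.
(With 5 elements in a 4-dimensional space the rank is at most 4.)

2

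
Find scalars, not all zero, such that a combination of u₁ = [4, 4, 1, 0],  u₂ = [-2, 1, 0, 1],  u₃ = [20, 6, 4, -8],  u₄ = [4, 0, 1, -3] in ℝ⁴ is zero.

Write the vectors as columns of a matrix and find a nonzero vector in its null space.
One solution (up to scaling) is (2, -2, -1, 2).

2u₁ - 2u₂ - u₃ + 2u₄ = 0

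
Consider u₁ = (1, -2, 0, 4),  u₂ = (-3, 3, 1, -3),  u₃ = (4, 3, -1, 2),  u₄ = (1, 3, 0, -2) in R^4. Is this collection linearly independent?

linearly independent

Place the vectors as rows of a 4×4 matrix and reduce to echelon form.
The reduction yields 4 nonzero rows, so the rank is 4.
Since rank = 4 (the number of vectors), the set is linearly independent.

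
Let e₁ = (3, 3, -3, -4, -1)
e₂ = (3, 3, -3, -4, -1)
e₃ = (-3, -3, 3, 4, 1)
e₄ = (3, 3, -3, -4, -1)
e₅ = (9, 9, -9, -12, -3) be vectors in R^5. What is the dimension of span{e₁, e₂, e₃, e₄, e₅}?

Put the 5×5 matrix [e₁|e₂|e₃|e₄|e₅] into echelon form.
The echelon form has 1 nonzero row, so the rank is 1.

1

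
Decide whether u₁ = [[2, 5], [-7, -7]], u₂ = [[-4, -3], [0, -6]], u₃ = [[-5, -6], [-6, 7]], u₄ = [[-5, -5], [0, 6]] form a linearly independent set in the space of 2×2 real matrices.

Take coordinates with respect to the standard basis {E₁₁, E₁₂, E₂₁, E₂₂}.
Form the 4×4 matrix with these as columns; its determinant is -1177.
A nonzero determinant means the columns are linearly independent.

linearly independent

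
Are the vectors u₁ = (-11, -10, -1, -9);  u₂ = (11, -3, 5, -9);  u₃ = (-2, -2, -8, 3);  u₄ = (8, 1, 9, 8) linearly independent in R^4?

Place the vectors as rows of a 4×4 matrix and reduce to echelon form.
The reduction yields 4 nonzero rows, so the rank is 4.
Since rank = 4 (the number of vectors), the set is linearly independent.

linearly independent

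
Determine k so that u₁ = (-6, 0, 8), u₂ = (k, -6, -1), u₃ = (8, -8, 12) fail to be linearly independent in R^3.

k = 27/2

Place the vectors as rows of a 3×3 matrix; dependence ⇔ determinant zero.
The determinant works out to 864 - 64*k.
Solving 864 - 64*k = 0 yields k = 27/2.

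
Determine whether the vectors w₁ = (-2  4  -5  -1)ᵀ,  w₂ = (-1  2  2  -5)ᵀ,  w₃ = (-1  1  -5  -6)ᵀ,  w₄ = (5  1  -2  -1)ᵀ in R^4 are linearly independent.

Place the vectors as rows of a 4×4 matrix and reduce to echelon form.
The reduction yields 4 nonzero rows, so the rank is 4.
Since rank = 4 (the number of vectors), the set is linearly independent.

linearly independent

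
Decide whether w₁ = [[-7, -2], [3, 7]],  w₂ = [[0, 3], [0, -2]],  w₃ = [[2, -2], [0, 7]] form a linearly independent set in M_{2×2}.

Write each element as a coordinate vector in ℝ⁴ using {E₁₁, E₁₂, E₂₁, E₂₂}.
Row-reduce the matrix whose columns are w₁, w₂, w₃.
The reduction yields 3 nonzero rows, so the rank is 3.
Since rank = 3 (the number of vectors), the set is linearly independent.

linearly independent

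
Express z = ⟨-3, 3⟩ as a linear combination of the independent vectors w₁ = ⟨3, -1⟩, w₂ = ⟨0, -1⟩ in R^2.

Write z = α₁w₁ + α₂w₂ and equate components.
The system has the unique solution (α₁, α₂) = (-1, -2).

z = -w₁ - 2w₂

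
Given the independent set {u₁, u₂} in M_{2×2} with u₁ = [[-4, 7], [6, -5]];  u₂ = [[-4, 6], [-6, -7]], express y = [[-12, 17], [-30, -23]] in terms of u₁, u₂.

Take coordinate vectors relative to {E₁₁, E₁₂, E₂₁, E₂₂}.
Solve the system with u₁, u₂ as columns and y as the right-hand side.
Row-reducing the augmented matrix gives the unique coefficients (a₁, a₂) = (-1, 4).

y = -u₁ + 4u₂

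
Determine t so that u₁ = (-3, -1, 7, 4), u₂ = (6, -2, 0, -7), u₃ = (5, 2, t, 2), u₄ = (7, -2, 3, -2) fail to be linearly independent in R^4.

Dependence holds iff the 4×4 matrix [u₁ u₂ u₃ u₄] is singular.
The determinant works out to 75*t + 525.
Setting this to zero gives t = -7.

t = -7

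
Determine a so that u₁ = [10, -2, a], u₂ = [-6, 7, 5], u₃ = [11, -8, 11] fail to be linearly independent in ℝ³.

a = 32

The vectors are dependent exactly when the determinant of the matrix with rows u₁, u₂, u₃ vanishes.
Cofactor expansion gives det = 928 - 29*a.
Solving 928 - 29*a = 0 yields a = 32.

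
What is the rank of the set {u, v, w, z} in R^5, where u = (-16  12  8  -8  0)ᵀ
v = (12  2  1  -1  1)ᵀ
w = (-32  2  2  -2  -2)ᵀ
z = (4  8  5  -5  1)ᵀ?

Row-reduce the 4×5 matrix with these as rows.
Exactly 2 pivots survive; hence the rank is 2.

2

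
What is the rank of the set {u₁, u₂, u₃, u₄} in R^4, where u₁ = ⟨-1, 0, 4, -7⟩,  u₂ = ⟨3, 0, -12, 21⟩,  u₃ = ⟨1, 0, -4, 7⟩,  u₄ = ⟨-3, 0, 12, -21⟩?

Form the matrix with u₁, u₂, u₃, u₄ as columns and reduce.
Exactly 1 pivot survives; hence the rank is 1.

1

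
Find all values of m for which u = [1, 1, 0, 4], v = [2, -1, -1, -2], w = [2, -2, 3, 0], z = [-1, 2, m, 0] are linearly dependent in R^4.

m = -31/8

Place the vectors as rows of a 4×4 matrix; dependence ⇔ determinant zero.
Cofactor expansion gives det = 16*m + 62.
Solving 16*m + 62 = 0 yields m = -31/8.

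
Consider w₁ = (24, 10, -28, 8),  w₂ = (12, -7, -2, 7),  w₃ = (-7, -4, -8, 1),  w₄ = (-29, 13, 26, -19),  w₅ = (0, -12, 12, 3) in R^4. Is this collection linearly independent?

linearly dependent

There are 5 vectors in a 4-dimensional space, so they cannot be linearly independent.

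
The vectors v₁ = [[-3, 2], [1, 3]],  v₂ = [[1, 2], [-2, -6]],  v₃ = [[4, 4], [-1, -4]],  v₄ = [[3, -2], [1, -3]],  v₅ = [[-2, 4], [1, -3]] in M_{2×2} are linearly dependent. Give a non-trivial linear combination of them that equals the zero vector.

Write each element as a vector in ℝ⁴ using {E₁₁, E₁₂, E₂₁, E₂₂}.
Solve the homogeneous system with v₁, v₂, v₃, v₄, v₅ as columns by row-reducing the coefficient matrix.
The free variable yields coefficients (2, 1, 0, 1, -1) (any nonzero multiple also works).

2v₁ + v₂ + v₄ - v₅ = 0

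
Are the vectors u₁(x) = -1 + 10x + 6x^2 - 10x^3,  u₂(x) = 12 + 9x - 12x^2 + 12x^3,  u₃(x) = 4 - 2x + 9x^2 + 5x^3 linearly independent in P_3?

linearly independent

Write each element as a coordinate vector in ℝ⁴ using {1, x, …, x^3}.
Place the vectors as rows of a 3×4 matrix and reduce to echelon form.
The reduction yields 3 nonzero rows, so the rank is 3.
Since rank = 3 (the number of vectors), the set is linearly independent.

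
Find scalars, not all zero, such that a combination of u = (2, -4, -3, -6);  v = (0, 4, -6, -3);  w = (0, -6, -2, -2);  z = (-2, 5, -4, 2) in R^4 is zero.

2u - 2v - w + 2z = 0

Solve the homogeneous system with u, v, w, z as columns by row-reducing the coefficient matrix.
One solution (up to scaling) is (2, -2, -1, 2).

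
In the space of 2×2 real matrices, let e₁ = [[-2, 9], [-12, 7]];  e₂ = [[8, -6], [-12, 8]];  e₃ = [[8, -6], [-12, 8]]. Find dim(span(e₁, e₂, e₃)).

2

Pass to coordinate vectors with respect to the basis {E₁₁, E₁₂, E₂₁, E₂₂}.
Put the 4×3 matrix [e₁|e₂|e₃] into echelon form.
Reduction leaves 2 leading entries, giving rank 2.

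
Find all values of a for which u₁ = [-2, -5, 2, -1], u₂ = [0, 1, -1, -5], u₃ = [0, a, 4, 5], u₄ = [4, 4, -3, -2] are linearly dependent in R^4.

The vectors are dependent exactly when the determinant of the matrix with rows u₁, u₂, u₃, u₄ vanishes.
Cofactor expansion gives det = 18*a + 222.
Solving 18*a + 222 = 0 yields a = -37/3.

a = -37/3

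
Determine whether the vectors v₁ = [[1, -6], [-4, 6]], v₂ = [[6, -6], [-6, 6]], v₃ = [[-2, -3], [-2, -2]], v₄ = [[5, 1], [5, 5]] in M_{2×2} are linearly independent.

Write each element as a coordinate vector in ℝ⁴ using {E₁₁, E₁₂, E₂₁, E₂₂}.
Form the 4×4 matrix with these as columns; its determinant is 780.
A nonzero determinant means the columns are linearly independent.

linearly independent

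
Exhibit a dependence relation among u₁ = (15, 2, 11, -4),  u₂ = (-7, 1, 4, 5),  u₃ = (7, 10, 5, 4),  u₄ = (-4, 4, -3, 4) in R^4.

u₁ - u₃ + 2u₄ = 0

Write the vectors as columns of a matrix and find a nonzero vector in its null space.
A generator of the null space is (1, 0, -1, 2).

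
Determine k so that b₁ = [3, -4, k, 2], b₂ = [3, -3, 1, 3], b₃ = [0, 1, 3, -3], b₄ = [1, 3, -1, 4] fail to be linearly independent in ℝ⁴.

k = 14/9

The set is linearly dependent precisely when det[b₁; b₂; b₃; b₄] = 0.
The determinant works out to 45*k - 70.
Setting this to zero gives k = 14/9.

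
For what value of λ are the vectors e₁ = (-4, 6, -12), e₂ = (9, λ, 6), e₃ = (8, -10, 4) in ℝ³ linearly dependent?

λ = -57/5

The set is linearly dependent precisely when det[e₁; e₂; e₃] = 0.
Cofactor expansion gives det = 80*λ + 912.
Setting this to zero gives λ = -57/5.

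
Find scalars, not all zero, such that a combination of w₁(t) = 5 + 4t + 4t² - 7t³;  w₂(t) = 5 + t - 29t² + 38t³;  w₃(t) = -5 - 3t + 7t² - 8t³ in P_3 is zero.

2w₁ + w₂ + 3w₃ = 0

Take coordinates with respect to {1, t, …, t³}.
Solve the homogeneous system with w₁, w₂, w₃ as columns by row-reducing the coefficient matrix.
A generator of the null space is (2, 1, 3).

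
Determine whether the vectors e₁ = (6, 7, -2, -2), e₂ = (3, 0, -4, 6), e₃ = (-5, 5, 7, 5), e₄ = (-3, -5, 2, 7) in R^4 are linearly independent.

linearly independent

Form the 4×4 matrix with these as columns; its determinant is 1449.
A nonzero determinant means the columns are linearly independent.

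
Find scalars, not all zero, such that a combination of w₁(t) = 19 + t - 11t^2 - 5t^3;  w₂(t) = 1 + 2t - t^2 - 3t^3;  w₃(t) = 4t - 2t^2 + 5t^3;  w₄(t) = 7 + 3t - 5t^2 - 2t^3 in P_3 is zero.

Take coordinates with respect to {1, t, …, t^3}.
Row-reduce the matrix with w₁, w₂, w₃, w₄ as columns; the null space gives the coefficients.
One solution (up to scaling) is (1, 2, 1, -3).

w₁ + 2w₂ + w₃ - 3w₄ = 0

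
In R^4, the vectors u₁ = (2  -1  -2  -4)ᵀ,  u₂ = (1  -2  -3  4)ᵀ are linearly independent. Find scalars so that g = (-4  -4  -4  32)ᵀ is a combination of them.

g = -4u₁ + 4u₂

Write g = a₁u₁ + a₂u₂ and equate components.
The system has the unique solution (a₁, a₂) = (-4, 4).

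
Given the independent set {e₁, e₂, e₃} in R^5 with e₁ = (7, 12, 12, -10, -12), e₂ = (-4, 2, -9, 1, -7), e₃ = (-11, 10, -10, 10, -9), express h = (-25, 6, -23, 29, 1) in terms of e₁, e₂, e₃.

h = -e₁ - e₂ + 2e₃

Since e₁, e₂, e₃ are independent, the coefficients expressing h are uniquely determined by a linear system.
Row-reducing the augmented matrix gives the unique coefficients (α₁, α₂, α₃) = (-1, -1, 2).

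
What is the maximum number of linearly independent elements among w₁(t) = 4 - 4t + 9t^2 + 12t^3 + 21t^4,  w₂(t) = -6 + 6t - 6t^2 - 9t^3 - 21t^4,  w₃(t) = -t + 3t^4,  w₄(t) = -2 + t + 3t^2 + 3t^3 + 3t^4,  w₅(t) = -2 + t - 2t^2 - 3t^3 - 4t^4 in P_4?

Represent each element by its coordinate vector in ℝ⁵.
Row-reduce the 5×5 matrix with these as rows.
Reduction leaves 3 leading entries, giving rank 3.

3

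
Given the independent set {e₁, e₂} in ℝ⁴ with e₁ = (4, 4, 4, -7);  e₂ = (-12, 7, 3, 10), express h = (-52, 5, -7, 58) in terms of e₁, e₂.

h = -4e₁ + 3e₂

Since e₁, e₂ are independent, the coefficients expressing h are uniquely determined by a linear system.
Row-reducing the augmented matrix gives the unique coefficients (a₁, a₂) = (-4, 3).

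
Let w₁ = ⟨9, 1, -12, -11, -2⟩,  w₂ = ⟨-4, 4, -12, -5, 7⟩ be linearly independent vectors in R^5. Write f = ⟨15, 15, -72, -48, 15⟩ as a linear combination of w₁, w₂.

f = 3w₁ + 3w₂

Set up the augmented matrix [w₁ | w₂ | f] and row-reduce.
Row-reducing the augmented matrix gives the unique coefficients (a₁, a₂) = (3, 3).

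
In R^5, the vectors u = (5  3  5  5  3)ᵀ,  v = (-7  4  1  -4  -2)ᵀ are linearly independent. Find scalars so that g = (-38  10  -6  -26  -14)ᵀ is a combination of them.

Since u, v are independent, the coefficients expressing g are uniquely determined by a linear system.
The system has the unique solution (c₁, c₂) = (-2, 4).

g = -2u + 4v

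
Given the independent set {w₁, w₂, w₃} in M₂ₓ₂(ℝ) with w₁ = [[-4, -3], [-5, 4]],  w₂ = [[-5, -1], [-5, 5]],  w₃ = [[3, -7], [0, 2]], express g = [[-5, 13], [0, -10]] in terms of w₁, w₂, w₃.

g = 4w₁ - 4w₂ - 3w₃

Work in coordinates with respect to the standard basis {E₁₁, E₁₂, E₂₁, E₂₂}.
Write g = α₁w₁ + … + α₃w₃ and equate components.
Row-reducing the augmented matrix gives the unique coefficients (α₁, α₂, α₃) = (4, -4, -3).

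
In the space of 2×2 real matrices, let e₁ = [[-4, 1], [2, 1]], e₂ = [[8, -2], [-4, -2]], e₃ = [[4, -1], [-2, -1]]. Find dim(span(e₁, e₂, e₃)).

1

Use coordinates relative to {E₁₁, E₁₂, E₂₁, E₂₂}.
Put the 4×3 matrix [e₁|e₂|e₃] into echelon form.
Exactly 1 pivot survives; hence the rank is 1.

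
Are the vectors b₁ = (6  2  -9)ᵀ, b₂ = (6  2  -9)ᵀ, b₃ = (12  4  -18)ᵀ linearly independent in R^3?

linearly dependent

The matrix [b₁|b₂|b₃] has determinant 0.
A zero determinant means the columns are linearly dependent.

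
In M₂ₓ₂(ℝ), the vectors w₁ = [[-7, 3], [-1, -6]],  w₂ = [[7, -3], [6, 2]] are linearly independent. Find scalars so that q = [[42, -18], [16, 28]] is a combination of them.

Work in coordinates with respect to the standard basis {E₁₁, E₁₂, E₂₁, E₂₂}.
Since w₁, w₂ are independent, the coefficients expressing q are uniquely determined by a linear system.
Row-reducing the augmented matrix gives the unique coefficients (α₁, α₂) = (-4, 2).

q = -4w₁ + 2w₂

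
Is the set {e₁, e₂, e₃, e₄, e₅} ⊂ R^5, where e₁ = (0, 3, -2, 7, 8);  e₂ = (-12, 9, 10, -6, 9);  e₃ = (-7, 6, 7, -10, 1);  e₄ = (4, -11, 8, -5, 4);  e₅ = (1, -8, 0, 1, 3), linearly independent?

Row-reduce the matrix whose columns are e₁, e₂, e₃, e₄, e₅.
The reduction yields 5 nonzero rows, so the rank is 5.
Since rank = 5 (the number of vectors), the set is linearly independent.

linearly independent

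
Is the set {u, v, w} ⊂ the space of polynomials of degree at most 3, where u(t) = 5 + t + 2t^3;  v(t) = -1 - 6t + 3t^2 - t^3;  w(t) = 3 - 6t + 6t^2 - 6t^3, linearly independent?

linearly independent

Write each element as a coordinate vector in ℝ⁴ using {1, t, …, t^3}.
Place the vectors as rows of a 3×4 matrix and reduce to echelon form.
The reduction yields 3 nonzero rows, so the rank is 3.
Since rank = 3 (the number of vectors), the set is linearly independent.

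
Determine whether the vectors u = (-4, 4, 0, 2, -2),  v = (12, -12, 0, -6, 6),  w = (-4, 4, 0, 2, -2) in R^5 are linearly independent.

linearly dependent

Place the vectors as rows of a 3×5 matrix and reduce to echelon form.
The reduction yields 1 nonzero row, so the rank is 1.
Since rank 1 < 3, the set is linearly dependent.
Indeed 3u + v = 0.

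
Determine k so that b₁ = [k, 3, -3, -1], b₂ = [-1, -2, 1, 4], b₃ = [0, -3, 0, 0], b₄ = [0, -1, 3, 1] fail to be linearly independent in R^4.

k = 0

The set is linearly dependent precisely when det[b₁; b₂; b₃; b₄] = 0.
Cofactor expansion gives det = -33*k.
Solving -33*k = 0 yields k = 0.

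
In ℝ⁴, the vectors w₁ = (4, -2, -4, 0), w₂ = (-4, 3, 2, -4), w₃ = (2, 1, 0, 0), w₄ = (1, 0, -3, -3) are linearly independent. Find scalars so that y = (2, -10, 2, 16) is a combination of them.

Set up the augmented matrix [w₁ | w₂ | w₃ | w₄ | y] and row-reduce.
The system has the unique solution (c₁, …, c₄) = (2, -1, -3, -4).

y = 2w₁ - w₂ - 3w₃ - 4w₄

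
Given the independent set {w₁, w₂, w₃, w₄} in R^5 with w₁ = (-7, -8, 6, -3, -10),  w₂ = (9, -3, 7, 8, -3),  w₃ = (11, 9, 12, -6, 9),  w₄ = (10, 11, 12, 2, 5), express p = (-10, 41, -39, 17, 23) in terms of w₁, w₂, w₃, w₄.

p = -3w₁ - 3w₂ - 4w₃ + 4w₄

Set up the augmented matrix [w₁ | w₂ | w₃ | w₄ | p] and row-reduce.
Row-reducing the augmented matrix gives the unique coefficients (α₁, …, α₄) = (-3, -3, -4, 4).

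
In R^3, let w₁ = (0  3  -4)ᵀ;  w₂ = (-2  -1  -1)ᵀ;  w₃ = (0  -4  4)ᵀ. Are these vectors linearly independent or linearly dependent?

linearly independent

Place the vectors as rows of a 3×3 matrix and reduce to echelon form.
The reduction yields 3 nonzero rows, so the rank is 3.
Since rank = 3 (the number of vectors), the set is linearly independent.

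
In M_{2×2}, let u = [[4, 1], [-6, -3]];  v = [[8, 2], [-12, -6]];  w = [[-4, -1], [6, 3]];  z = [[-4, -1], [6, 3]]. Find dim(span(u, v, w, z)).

Represent each element by its coordinate vector in ℝ⁴.
Apply Gaussian elimination to the matrix whose rows are u, v, w, z.
Exactly 1 pivot survives; hence the rank is 1.

dim = 1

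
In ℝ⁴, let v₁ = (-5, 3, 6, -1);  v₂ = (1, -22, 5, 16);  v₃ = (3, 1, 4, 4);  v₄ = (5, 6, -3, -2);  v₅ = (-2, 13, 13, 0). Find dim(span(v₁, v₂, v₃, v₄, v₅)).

Apply Gaussian elimination to the matrix whose rows are v₁, v₂, v₃, v₄, v₅.
Exactly 3 pivots survive; hence the rank is 3.
(With 5 elements in a 4-dimensional space the rank is at most 4.)

dim = 3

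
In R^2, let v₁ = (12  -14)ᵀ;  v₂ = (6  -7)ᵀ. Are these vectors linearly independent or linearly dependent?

Form the 2×2 matrix with these as columns; its determinant is 0.
A zero determinant means the columns are linearly dependent.

linearly dependent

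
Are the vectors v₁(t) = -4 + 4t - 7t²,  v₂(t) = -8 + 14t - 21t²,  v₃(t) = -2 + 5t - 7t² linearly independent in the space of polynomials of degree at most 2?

Write each element as a coordinate vector in ℝ³ using {1, t, t²}.
Row-reduce the matrix whose columns are v₁, v₂, v₃.
The reduction yields 2 nonzero rows, so the rank is 2.
Since rank 2 < 3, the set is linearly dependent.
Indeed v₁ - v₂ + 2v₃ = 0.

linearly dependent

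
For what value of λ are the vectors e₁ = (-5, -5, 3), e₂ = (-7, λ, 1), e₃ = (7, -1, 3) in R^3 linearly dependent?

λ = -31/9

The vectors are dependent exactly when the determinant of the matrix with rows e₁, e₂, e₃ vanishes.
Expanding, det = -36*λ - 124.
Solving -36*λ - 124 = 0 yields λ = -31/9.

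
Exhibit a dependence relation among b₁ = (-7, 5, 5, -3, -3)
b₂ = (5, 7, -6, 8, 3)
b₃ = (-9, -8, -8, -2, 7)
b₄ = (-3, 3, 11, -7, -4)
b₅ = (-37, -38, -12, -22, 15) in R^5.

Set up α₁b₁ + … + α₅b₅ = 0 and solve the homogeneous system.
The free variable yields coefficients (0, 2, -3, 0, 1) (any nonzero multiple also works).

2b₂ - 3b₃ + b₅ = 0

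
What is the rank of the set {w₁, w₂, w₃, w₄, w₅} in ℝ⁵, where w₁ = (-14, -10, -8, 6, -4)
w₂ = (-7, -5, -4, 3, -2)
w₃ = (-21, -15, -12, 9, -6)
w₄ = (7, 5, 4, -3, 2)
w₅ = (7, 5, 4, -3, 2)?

Row-reduce the 5×5 matrix with these as rows.
The echelon form has 1 nonzero row, so the rank is 1.

1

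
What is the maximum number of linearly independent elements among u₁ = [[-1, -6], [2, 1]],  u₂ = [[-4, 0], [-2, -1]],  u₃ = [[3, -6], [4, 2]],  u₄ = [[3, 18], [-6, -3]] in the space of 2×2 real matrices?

2

Represent each element by its coordinate vector in ℝ⁴.
Apply Gaussian elimination to the matrix whose rows are u₁, u₂, u₃, u₄.
The echelon form has 2 nonzero rows, so the rank is 2.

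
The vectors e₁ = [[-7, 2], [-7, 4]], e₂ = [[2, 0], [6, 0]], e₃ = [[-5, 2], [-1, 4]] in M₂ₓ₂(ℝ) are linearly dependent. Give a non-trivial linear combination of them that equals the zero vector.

e₁ + e₂ - e₃ = 0

Write each element as a vector in ℝ⁴ using {E₁₁, E₁₂, E₂₁, E₂₂}.
Row-reduce the matrix with e₁, e₂, e₃ as columns; the null space gives the coefficients.
One solution (up to scaling) is (1, 1, -1).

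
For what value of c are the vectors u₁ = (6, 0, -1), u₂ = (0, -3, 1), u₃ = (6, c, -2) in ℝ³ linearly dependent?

Dependence holds iff the 3×3 matrix [u₁ u₂ u₃] is singular.
Cofactor expansion gives det = 18 - 6*c.
Setting this to zero gives c = 3.

c = 3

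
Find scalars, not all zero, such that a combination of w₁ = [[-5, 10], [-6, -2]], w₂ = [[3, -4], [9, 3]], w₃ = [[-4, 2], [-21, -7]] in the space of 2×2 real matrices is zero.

Pass to coordinate vectors relative to the basis {E₁₁, E₁₂, E₂₁, E₂₂}.
Row-reduce the matrix with w₁, w₂, w₃ as columns; the null space gives the coefficients.
One solution (up to scaling) is (1, 3, 1).

w₁ + 3w₂ + w₃ = 0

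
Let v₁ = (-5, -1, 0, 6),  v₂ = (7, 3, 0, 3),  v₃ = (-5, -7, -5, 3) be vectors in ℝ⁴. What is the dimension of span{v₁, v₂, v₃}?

dim = 3

Apply Gaussian elimination to the matrix whose rows are v₁, v₂, v₃.
Exactly 3 pivots survive; hence the rank is 3.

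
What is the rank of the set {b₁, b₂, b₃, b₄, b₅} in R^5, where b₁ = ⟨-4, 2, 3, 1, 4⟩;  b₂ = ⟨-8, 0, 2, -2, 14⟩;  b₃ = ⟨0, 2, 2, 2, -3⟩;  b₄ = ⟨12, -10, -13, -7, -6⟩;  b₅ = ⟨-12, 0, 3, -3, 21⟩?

2

Apply Gaussian elimination to the matrix whose rows are b₁, b₂, b₃, b₄, b₅.
Exactly 2 pivots survive; hence the rank is 2.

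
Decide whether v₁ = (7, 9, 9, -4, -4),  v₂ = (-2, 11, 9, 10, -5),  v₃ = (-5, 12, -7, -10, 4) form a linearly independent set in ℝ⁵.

linearly independent

Row-reduce the matrix whose columns are v₁, v₂, v₃.
The reduction yields 3 nonzero rows, so the rank is 3.
Since rank = 3 (the number of vectors), the set is linearly independent.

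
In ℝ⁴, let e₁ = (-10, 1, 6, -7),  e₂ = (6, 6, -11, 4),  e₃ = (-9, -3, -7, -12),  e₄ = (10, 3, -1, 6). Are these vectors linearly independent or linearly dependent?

Row-reduce the matrix whose columns are e₁, e₂, e₃, e₄.
The reduction yields 4 nonzero rows, so the rank is 4.
Since rank = 4 (the number of vectors), the set is linearly independent.

linearly independent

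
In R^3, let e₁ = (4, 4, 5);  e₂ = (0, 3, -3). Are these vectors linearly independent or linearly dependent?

Row-reduce the matrix whose columns are e₁, e₂.
The reduction yields 2 nonzero rows, so the rank is 2.
Since rank = 2 (the number of vectors), the set is linearly independent.

linearly independent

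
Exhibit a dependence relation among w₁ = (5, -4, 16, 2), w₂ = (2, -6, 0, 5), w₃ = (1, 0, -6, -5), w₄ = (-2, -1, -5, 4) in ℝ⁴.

w₁ - w₂ + w₃ + 2w₄ = 0

Set up α₁w₁ + … + α₄w₄ = 0 and solve the homogeneous system.
The free variable yields coefficients (1, -1, 1, 2) (any nonzero multiple also works).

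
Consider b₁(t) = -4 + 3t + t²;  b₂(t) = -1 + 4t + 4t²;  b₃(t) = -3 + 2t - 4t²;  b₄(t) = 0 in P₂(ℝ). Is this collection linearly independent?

linearly dependent

Take coordinates with respect to the standard basis {1, t, t²}.
There are 4 vectors in a 3-dimensional space, so they cannot be linearly independent.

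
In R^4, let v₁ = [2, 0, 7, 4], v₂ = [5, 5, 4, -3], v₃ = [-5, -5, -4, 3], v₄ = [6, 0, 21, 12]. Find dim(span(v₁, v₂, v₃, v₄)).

2

Apply Gaussian elimination to the matrix whose rows are v₁, v₂, v₃, v₄.
The echelon form has 2 nonzero rows, so the rank is 2.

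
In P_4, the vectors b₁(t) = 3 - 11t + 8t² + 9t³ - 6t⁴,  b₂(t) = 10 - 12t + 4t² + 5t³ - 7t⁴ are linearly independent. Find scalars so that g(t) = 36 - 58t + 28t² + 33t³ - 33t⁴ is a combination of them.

Take coordinate vectors relative to {1, t, …, t⁴}.
Solve the system with b₁, b₂ as columns and g as the right-hand side.
The system has the unique solution (α₁, α₂) = (2, 3).

g = 2b₁ + 3b₂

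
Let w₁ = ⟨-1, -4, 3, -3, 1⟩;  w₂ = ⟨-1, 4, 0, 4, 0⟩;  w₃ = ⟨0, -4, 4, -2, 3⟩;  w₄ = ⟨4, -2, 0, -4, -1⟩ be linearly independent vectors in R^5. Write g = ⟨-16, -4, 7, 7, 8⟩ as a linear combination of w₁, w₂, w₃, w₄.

g = w₁ - w₂ + w₃ - 4w₄

Set up the augmented matrix [w₁ | w₂ | w₃ | w₄ | g] and row-reduce.
Back-substitution yields (a₁, …, a₄) = (1, -1, 1, -4).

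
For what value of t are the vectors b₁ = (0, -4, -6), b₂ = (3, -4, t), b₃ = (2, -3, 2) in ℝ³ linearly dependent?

The vectors are dependent exactly when the determinant of the matrix with rows b₁, b₂, b₃ vanishes.
Expanding, det = 30 - 8*t.
Setting this to zero gives t = 15/4.

t = 15/4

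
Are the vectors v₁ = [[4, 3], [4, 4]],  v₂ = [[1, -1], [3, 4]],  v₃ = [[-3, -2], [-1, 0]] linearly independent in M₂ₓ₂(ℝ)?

Take coordinates with respect to the standard basis {E₁₁, E₁₂, E₂₁, E₂₂}.
Row-reduce the matrix whose columns are v₁, v₂, v₃.
The reduction yields 3 nonzero rows, so the rank is 3.
Since rank = 3 (the number of vectors), the set is linearly independent.

linearly independent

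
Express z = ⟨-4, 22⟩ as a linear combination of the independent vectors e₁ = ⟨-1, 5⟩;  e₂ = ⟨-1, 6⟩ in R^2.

z = 2e₁ + 2e₂

Set up the augmented matrix [e₁ | e₂ | z] and row-reduce.
Row-reducing the augmented matrix gives the unique coefficients (a₁, a₂) = (2, 2).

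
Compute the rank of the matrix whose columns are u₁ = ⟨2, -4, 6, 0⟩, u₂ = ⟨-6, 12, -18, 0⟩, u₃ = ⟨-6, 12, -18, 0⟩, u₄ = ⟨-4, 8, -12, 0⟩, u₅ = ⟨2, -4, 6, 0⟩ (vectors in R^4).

Apply Gaussian elimination to the matrix whose rows are u₁, u₂, u₃, u₄, u₅.
There is 1 pivot column, so rank = 1.
(With 5 elements in a 4-dimensional space the rank is at most 4.)

rank 1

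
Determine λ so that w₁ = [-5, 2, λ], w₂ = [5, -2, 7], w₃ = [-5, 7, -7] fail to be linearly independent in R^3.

Place the vectors as rows of a 3×3 matrix; dependence ⇔ determinant zero.
Expanding, det = 25*λ + 175.
Solving 25*λ + 175 = 0 yields λ = -7.

λ = -7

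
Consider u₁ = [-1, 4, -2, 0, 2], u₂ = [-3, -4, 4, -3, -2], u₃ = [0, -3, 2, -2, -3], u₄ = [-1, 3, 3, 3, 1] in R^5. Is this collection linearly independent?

Row-reduce the matrix whose columns are u₁, u₂, u₃, u₄.
The reduction yields 4 nonzero rows, so the rank is 4.
Since rank = 4 (the number of vectors), the set is linearly independent.

linearly independent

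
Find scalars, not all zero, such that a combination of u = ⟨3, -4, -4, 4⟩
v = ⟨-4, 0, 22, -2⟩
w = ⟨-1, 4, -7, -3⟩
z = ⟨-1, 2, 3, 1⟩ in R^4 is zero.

2u + v + 2w = 0

Write the vectors as columns of a matrix and find a nonzero vector in its null space.
The free variable yields coefficients (2, 1, 2, 0) (any nonzero multiple also works).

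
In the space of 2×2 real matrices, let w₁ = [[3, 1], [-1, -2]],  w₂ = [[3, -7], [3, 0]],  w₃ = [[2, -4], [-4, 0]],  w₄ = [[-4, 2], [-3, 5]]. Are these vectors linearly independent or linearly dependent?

linearly independent

Write each element as a coordinate vector in ℝ⁴ using {E₁₁, E₁₂, E₂₁, E₂₂}.
The matrix [w₁|w₂|w₃|w₄] has determinant 420.
A nonzero determinant means the columns are linearly independent.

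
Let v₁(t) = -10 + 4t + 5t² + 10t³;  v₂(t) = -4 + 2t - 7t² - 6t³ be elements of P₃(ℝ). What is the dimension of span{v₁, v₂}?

Pass to coordinate vectors with respect to the basis {1, t, …, t³}.
Apply Gaussian elimination to the matrix whose rows are v₁, v₂.
The echelon form has 2 nonzero rows, so the rank is 2.

2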